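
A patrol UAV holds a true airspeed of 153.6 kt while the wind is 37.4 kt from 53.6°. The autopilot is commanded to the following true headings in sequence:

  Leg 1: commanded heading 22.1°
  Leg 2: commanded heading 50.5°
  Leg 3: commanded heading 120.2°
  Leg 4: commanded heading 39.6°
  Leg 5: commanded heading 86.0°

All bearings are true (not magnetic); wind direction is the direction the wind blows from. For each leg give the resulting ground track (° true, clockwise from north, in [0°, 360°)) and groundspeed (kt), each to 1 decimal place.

Leg 1: heading 22.1°; drift -9.1° → track 13.0°, groundspeed 123.3 kt
Leg 2: heading 50.5°; drift -1.0° → track 49.5°, groundspeed 116.3 kt
Leg 3: heading 120.2°; drift +13.9° → track 134.1°, groundspeed 142.9 kt
Leg 4: heading 39.6°; drift -4.4° → track 35.2°, groundspeed 117.7 kt
Leg 5: heading 86.0°; drift +9.3° → track 95.3°, groundspeed 123.7 kt

Leg 1: track=13.0°, groundspeed=123.3 kt
Leg 2: track=49.5°, groundspeed=116.3 kt
Leg 3: track=134.1°, groundspeed=142.9 kt
Leg 4: track=35.2°, groundspeed=117.7 kt
Leg 5: track=95.3°, groundspeed=123.7 kt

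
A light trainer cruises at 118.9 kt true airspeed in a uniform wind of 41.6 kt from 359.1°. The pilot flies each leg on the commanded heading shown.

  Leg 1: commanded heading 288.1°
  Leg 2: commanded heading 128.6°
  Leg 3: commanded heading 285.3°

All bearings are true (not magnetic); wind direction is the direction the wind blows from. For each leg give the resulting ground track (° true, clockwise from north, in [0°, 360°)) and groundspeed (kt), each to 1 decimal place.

Leg 1: heading 288.1°; drift -20.5° → track 267.6°, groundspeed 112.5 kt
Leg 2: heading 128.6°; drift +12.5° → track 141.1°, groundspeed 148.9 kt
Leg 3: heading 285.3°; drift -20.4° → track 264.9°, groundspeed 114.5 kt

Leg 1: track=267.6°, groundspeed=112.5 kt
Leg 2: track=141.1°, groundspeed=148.9 kt
Leg 3: track=264.9°, groundspeed=114.5 kt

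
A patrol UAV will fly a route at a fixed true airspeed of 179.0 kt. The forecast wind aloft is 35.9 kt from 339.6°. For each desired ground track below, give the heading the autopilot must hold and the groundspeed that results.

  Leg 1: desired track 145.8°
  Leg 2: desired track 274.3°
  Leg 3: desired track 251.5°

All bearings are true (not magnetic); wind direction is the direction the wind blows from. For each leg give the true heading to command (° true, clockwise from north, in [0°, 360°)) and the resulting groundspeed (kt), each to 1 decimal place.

Leg 1: heading=143.1°, groundspeed=213.7 kt
Leg 2: heading=284.8°, groundspeed=161.0 kt
Leg 3: heading=263.1°, groundspeed=174.2 kt

Leg 1: desired track 145.8°; wind correction -2.7° → command heading 143.1°, groundspeed 213.7 kt
Leg 2: desired track 274.3°; wind correction +10.5° → command heading 284.8°, groundspeed 161.0 kt
Leg 3: desired track 251.5°; wind correction +11.6° → command heading 263.1°, groundspeed 174.2 kt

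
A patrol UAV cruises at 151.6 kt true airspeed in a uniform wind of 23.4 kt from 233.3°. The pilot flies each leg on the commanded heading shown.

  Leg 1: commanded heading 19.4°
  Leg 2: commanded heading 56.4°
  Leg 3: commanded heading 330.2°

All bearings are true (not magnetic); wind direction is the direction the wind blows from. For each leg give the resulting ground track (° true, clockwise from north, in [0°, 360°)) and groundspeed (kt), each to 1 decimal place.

Leg 1: track=23.8°, groundspeed=171.5 kt
Leg 2: track=56.0°, groundspeed=175.0 kt
Leg 3: track=338.8°, groundspeed=156.1 kt

Leg 1: heading 19.4°; drift +4.4° → track 23.8°, groundspeed 171.5 kt
Leg 2: heading 56.4°; drift -0.4° → track 56.0°, groundspeed 175.0 kt
Leg 3: heading 330.2°; drift +8.6° → track 338.8°, groundspeed 156.1 kt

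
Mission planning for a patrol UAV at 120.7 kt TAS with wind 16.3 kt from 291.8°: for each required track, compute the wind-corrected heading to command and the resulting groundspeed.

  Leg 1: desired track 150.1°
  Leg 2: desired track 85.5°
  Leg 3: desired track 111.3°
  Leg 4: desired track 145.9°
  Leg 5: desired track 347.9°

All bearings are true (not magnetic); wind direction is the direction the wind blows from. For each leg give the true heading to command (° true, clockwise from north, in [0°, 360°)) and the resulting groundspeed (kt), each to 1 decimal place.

Leg 1: desired track 150.1°; wind correction +4.8° → command heading 154.9°, groundspeed 133.1 kt
Leg 2: desired track 85.5°; wind correction -3.4° → command heading 82.1°, groundspeed 135.1 kt
Leg 3: desired track 111.3°; wind correction -0.1° → command heading 111.2°, groundspeed 137.0 kt
Leg 4: desired track 145.9°; wind correction +4.3° → command heading 150.2°, groundspeed 133.9 kt
Leg 5: desired track 347.9°; wind correction -6.4° → command heading 341.5°, groundspeed 110.8 kt

Leg 1: heading=154.9°, groundspeed=133.1 kt
Leg 2: heading=82.1°, groundspeed=135.1 kt
Leg 3: heading=111.2°, groundspeed=137.0 kt
Leg 4: heading=150.2°, groundspeed=133.9 kt
Leg 5: heading=341.5°, groundspeed=110.8 kt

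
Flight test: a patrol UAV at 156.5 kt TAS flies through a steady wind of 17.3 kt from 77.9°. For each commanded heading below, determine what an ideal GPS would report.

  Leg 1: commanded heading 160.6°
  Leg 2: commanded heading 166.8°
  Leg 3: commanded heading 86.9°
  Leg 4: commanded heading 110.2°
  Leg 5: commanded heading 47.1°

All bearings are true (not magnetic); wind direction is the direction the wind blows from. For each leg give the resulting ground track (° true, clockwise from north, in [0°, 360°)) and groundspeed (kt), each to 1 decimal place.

Leg 1: heading 160.6°; drift +6.3° → track 166.9°, groundspeed 155.3 kt
Leg 2: heading 166.8°; drift +6.3° → track 173.1°, groundspeed 157.1 kt
Leg 3: heading 86.9°; drift +1.1° → track 88.0°, groundspeed 139.4 kt
Leg 4: heading 110.2°; drift +3.7° → track 113.9°, groundspeed 142.2 kt
Leg 5: heading 47.1°; drift -3.6° → track 43.5°, groundspeed 141.9 kt

Leg 1: track=166.9°, groundspeed=155.3 kt
Leg 2: track=173.1°, groundspeed=157.1 kt
Leg 3: track=88.0°, groundspeed=139.4 kt
Leg 4: track=113.9°, groundspeed=142.2 kt
Leg 5: track=43.5°, groundspeed=141.9 kt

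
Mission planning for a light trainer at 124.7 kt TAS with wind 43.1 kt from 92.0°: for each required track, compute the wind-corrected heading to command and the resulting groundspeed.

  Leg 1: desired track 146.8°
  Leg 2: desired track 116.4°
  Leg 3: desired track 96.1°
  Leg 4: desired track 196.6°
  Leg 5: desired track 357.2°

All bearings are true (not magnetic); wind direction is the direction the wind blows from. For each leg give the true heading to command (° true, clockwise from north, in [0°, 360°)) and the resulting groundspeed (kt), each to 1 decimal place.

Leg 1: heading=130.4°, groundspeed=94.8 kt
Leg 2: heading=108.2°, groundspeed=84.2 kt
Leg 3: heading=94.7°, groundspeed=81.7 kt
Leg 4: heading=177.1°, groundspeed=128.4 kt
Leg 5: heading=17.3°, groundspeed=120.7 kt

Leg 1: desired track 146.8°; wind correction -16.4° → command heading 130.4°, groundspeed 94.8 kt
Leg 2: desired track 116.4°; wind correction -8.2° → command heading 108.2°, groundspeed 84.2 kt
Leg 3: desired track 96.1°; wind correction -1.4° → command heading 94.7°, groundspeed 81.7 kt
Leg 4: desired track 196.6°; wind correction -19.5° → command heading 177.1°, groundspeed 128.4 kt
Leg 5: desired track 357.2°; wind correction +20.1° → command heading 17.3°, groundspeed 120.7 kt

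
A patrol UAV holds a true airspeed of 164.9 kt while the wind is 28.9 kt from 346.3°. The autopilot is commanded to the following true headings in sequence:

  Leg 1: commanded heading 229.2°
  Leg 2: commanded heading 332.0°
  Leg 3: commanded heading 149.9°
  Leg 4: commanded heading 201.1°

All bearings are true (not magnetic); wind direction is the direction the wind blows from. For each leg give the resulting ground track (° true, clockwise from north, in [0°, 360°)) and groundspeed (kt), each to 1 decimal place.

Leg 1: heading 229.2°; drift -8.2° → track 221.0°, groundspeed 179.9 kt
Leg 2: heading 332.0°; drift -3.0° → track 329.0°, groundspeed 137.1 kt
Leg 3: heading 149.9°; drift +2.4° → track 152.3°, groundspeed 192.8 kt
Leg 4: heading 201.1°; drift -5.0° → track 196.1°, groundspeed 189.4 kt

Leg 1: track=221.0°, groundspeed=179.9 kt
Leg 2: track=329.0°, groundspeed=137.1 kt
Leg 3: track=152.3°, groundspeed=192.8 kt
Leg 4: track=196.1°, groundspeed=189.4 kt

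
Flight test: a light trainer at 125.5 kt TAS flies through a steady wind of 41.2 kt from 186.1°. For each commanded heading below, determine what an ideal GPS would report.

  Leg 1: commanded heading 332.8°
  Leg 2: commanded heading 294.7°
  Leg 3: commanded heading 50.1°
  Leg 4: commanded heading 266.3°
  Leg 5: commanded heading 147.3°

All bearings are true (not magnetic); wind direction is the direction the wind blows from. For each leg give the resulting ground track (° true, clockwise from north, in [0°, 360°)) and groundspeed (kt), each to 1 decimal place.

Leg 1: track=340.8°, groundspeed=161.5 kt
Leg 2: track=310.4°, groundspeed=144.0 kt
Leg 3: track=39.6°, groundspeed=157.8 kt
Leg 4: track=285.2°, groundspeed=125.2 kt
Leg 5: track=131.8°, groundspeed=96.9 kt

Leg 1: heading 332.8°; drift +8.0° → track 340.8°, groundspeed 161.5 kt
Leg 2: heading 294.7°; drift +15.7° → track 310.4°, groundspeed 144.0 kt
Leg 3: heading 50.1°; drift -10.5° → track 39.6°, groundspeed 157.8 kt
Leg 4: heading 266.3°; drift +18.9° → track 285.2°, groundspeed 125.2 kt
Leg 5: heading 147.3°; drift -15.5° → track 131.8°, groundspeed 96.9 kt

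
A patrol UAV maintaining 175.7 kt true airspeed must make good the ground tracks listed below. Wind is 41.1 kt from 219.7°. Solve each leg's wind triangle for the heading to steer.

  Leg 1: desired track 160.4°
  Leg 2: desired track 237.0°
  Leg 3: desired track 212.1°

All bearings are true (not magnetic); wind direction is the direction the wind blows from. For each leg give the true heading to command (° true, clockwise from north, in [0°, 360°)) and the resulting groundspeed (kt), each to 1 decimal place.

Leg 1: desired track 160.4°; wind correction +11.6° → command heading 172.0°, groundspeed 151.1 kt
Leg 2: desired track 237.0°; wind correction -4.0° → command heading 233.0°, groundspeed 136.0 kt
Leg 3: desired track 212.1°; wind correction +1.8° → command heading 213.9°, groundspeed 134.9 kt

Leg 1: heading=172.0°, groundspeed=151.1 kt
Leg 2: heading=233.0°, groundspeed=136.0 kt
Leg 3: heading=213.9°, groundspeed=134.9 kt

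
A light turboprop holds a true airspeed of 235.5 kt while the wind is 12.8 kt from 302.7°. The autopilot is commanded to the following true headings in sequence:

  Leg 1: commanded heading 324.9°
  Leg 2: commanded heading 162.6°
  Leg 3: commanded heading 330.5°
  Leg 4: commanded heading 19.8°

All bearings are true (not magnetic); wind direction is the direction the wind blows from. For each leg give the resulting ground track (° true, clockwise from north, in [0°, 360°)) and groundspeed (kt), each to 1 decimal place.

Leg 1: track=326.1°, groundspeed=223.7 kt
Leg 2: track=160.7°, groundspeed=245.5 kt
Leg 3: track=332.0°, groundspeed=224.3 kt
Leg 4: track=22.9°, groundspeed=233.0 kt

Leg 1: heading 324.9°; drift +1.2° → track 326.1°, groundspeed 223.7 kt
Leg 2: heading 162.6°; drift -1.9° → track 160.7°, groundspeed 245.5 kt
Leg 3: heading 330.5°; drift +1.5° → track 332.0°, groundspeed 224.3 kt
Leg 4: heading 19.8°; drift +3.1° → track 22.9°, groundspeed 233.0 kt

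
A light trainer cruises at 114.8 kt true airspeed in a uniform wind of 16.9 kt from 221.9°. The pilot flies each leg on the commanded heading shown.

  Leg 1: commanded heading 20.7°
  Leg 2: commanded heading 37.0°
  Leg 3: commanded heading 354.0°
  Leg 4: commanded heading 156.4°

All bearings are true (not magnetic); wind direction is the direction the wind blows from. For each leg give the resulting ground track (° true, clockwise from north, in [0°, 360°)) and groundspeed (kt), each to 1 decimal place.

Leg 1: heading 20.7°; drift +2.7° → track 23.4°, groundspeed 130.7 kt
Leg 2: heading 37.0°; drift +0.6° → track 37.6°, groundspeed 131.6 kt
Leg 3: heading 354.0°; drift +5.7° → track 359.7°, groundspeed 126.8 kt
Leg 4: heading 156.4°; drift -8.1° → track 148.3°, groundspeed 108.9 kt

Leg 1: track=23.4°, groundspeed=130.7 kt
Leg 2: track=37.6°, groundspeed=131.6 kt
Leg 3: track=359.7°, groundspeed=126.8 kt
Leg 4: track=148.3°, groundspeed=108.9 kt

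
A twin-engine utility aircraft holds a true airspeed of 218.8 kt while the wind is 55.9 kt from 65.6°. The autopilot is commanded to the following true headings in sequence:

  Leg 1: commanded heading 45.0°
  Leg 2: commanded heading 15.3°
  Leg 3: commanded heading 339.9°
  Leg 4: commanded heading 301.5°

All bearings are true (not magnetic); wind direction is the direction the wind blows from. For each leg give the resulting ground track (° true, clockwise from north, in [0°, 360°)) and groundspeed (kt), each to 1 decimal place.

Leg 1: heading 45.0°; drift -6.7° → track 38.3°, groundspeed 167.6 kt
Leg 2: heading 15.3°; drift -13.2° → track 2.1°, groundspeed 188.1 kt
Leg 3: heading 339.9°; drift -14.6° → track 325.3°, groundspeed 221.7 kt
Leg 4: heading 301.5°; drift -10.5° → track 291.0°, groundspeed 254.4 kt

Leg 1: track=38.3°, groundspeed=167.6 kt
Leg 2: track=2.1°, groundspeed=188.1 kt
Leg 3: track=325.3°, groundspeed=221.7 kt
Leg 4: track=291.0°, groundspeed=254.4 kt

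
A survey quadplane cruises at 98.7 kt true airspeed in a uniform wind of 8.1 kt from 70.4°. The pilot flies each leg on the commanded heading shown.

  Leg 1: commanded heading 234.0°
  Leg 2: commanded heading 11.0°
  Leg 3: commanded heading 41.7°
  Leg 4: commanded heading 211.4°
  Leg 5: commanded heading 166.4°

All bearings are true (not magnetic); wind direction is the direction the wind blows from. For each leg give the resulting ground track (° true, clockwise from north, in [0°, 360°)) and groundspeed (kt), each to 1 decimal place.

Leg 1: track=235.2°, groundspeed=106.5 kt
Leg 2: track=6.8°, groundspeed=94.8 kt
Leg 3: track=39.3°, groundspeed=91.7 kt
Leg 4: track=214.2°, groundspeed=105.1 kt
Leg 5: track=171.0°, groundspeed=99.9 kt

Leg 1: heading 234.0°; drift +1.2° → track 235.2°, groundspeed 106.5 kt
Leg 2: heading 11.0°; drift -4.2° → track 6.8°, groundspeed 94.8 kt
Leg 3: heading 41.7°; drift -2.4° → track 39.3°, groundspeed 91.7 kt
Leg 4: heading 211.4°; drift +2.8° → track 214.2°, groundspeed 105.1 kt
Leg 5: heading 166.4°; drift +4.6° → track 171.0°, groundspeed 99.9 kt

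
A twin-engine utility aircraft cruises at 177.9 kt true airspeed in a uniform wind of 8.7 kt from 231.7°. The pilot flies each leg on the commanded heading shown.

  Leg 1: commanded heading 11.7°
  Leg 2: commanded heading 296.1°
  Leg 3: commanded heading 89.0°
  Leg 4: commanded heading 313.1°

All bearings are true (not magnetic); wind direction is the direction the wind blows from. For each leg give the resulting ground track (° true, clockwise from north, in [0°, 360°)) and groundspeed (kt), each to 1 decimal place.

Leg 1: track=13.4°, groundspeed=184.6 kt
Leg 2: track=298.7°, groundspeed=174.3 kt
Leg 3: track=87.4°, groundspeed=184.9 kt
Leg 4: track=315.9°, groundspeed=176.8 kt

Leg 1: heading 11.7°; drift +1.7° → track 13.4°, groundspeed 184.6 kt
Leg 2: heading 296.1°; drift +2.6° → track 298.7°, groundspeed 174.3 kt
Leg 3: heading 89.0°; drift -1.6° → track 87.4°, groundspeed 184.9 kt
Leg 4: heading 313.1°; drift +2.8° → track 315.9°, groundspeed 176.8 kt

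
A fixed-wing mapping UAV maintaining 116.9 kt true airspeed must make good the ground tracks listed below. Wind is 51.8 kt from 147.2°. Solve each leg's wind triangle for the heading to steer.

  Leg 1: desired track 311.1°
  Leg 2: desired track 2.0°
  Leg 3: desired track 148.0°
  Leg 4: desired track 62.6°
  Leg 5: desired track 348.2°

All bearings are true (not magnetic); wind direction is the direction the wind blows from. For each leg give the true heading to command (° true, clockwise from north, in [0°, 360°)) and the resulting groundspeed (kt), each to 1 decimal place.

Leg 1: heading=304.0°, groundspeed=165.8 kt
Leg 2: heading=16.6°, groundspeed=155.6 kt
Leg 3: heading=147.6°, groundspeed=65.1 kt
Leg 4: heading=88.8°, groundspeed=100.0 kt
Leg 5: heading=357.3°, groundspeed=163.8 kt

Leg 1: desired track 311.1°; wind correction -7.1° → command heading 304.0°, groundspeed 165.8 kt
Leg 2: desired track 2.0°; wind correction +14.6° → command heading 16.6°, groundspeed 155.6 kt
Leg 3: desired track 148.0°; wind correction -0.4° → command heading 147.6°, groundspeed 65.1 kt
Leg 4: desired track 62.6°; wind correction +26.2° → command heading 88.8°, groundspeed 100.0 kt
Leg 5: desired track 348.2°; wind correction +9.1° → command heading 357.3°, groundspeed 163.8 kt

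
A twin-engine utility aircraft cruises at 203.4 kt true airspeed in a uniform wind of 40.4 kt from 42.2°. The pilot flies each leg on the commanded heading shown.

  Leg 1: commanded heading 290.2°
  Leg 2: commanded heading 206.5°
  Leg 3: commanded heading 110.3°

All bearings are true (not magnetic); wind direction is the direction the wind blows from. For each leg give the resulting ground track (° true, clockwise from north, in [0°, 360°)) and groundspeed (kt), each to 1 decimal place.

Leg 1: track=280.5°, groundspeed=221.7 kt
Leg 2: track=209.1°, groundspeed=242.5 kt
Leg 3: track=121.6°, groundspeed=192.0 kt

Leg 1: heading 290.2°; drift -9.7° → track 280.5°, groundspeed 221.7 kt
Leg 2: heading 206.5°; drift +2.6° → track 209.1°, groundspeed 242.5 kt
Leg 3: heading 110.3°; drift +11.3° → track 121.6°, groundspeed 192.0 kt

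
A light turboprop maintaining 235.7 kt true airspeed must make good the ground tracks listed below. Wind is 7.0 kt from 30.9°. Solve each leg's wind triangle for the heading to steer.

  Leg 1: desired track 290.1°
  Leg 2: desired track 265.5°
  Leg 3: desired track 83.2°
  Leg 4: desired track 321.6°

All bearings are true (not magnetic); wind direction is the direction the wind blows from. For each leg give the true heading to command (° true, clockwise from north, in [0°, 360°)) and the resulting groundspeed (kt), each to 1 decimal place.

Leg 1: heading=291.8°, groundspeed=236.9 kt
Leg 2: heading=266.9°, groundspeed=239.7 kt
Leg 3: heading=81.9°, groundspeed=231.4 kt
Leg 4: heading=323.2°, groundspeed=233.1 kt

Leg 1: desired track 290.1°; wind correction +1.7° → command heading 291.8°, groundspeed 236.9 kt
Leg 2: desired track 265.5°; wind correction +1.4° → command heading 266.9°, groundspeed 239.7 kt
Leg 3: desired track 83.2°; wind correction -1.3° → command heading 81.9°, groundspeed 231.4 kt
Leg 4: desired track 321.6°; wind correction +1.6° → command heading 323.2°, groundspeed 233.1 kt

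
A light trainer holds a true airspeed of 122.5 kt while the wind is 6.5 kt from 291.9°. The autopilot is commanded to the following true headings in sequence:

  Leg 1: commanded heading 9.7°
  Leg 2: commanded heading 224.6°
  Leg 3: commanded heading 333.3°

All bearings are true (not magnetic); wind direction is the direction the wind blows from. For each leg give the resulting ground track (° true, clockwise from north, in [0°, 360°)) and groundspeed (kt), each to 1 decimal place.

Leg 1: heading 9.7°; drift +3.0° → track 12.7°, groundspeed 121.3 kt
Leg 2: heading 224.6°; drift -2.9° → track 221.7°, groundspeed 120.1 kt
Leg 3: heading 333.3°; drift +2.1° → track 335.4°, groundspeed 117.7 kt

Leg 1: track=12.7°, groundspeed=121.3 kt
Leg 2: track=221.7°, groundspeed=120.1 kt
Leg 3: track=335.4°, groundspeed=117.7 kt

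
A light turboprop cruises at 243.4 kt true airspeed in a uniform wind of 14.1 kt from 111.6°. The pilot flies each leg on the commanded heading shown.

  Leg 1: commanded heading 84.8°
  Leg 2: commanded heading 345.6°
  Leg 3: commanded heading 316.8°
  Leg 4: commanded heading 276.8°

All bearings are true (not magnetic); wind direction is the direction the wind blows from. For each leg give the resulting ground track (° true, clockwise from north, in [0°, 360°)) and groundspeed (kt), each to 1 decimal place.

Leg 1: track=83.2°, groundspeed=230.9 kt
Leg 2: track=343.0°, groundspeed=251.9 kt
Leg 3: track=315.5°, groundspeed=256.2 kt
Leg 4: track=277.6°, groundspeed=257.1 kt

Leg 1: heading 84.8°; drift -1.6° → track 83.2°, groundspeed 230.9 kt
Leg 2: heading 345.6°; drift -2.6° → track 343.0°, groundspeed 251.9 kt
Leg 3: heading 316.8°; drift -1.3° → track 315.5°, groundspeed 256.2 kt
Leg 4: heading 276.8°; drift +0.8° → track 277.6°, groundspeed 257.1 kt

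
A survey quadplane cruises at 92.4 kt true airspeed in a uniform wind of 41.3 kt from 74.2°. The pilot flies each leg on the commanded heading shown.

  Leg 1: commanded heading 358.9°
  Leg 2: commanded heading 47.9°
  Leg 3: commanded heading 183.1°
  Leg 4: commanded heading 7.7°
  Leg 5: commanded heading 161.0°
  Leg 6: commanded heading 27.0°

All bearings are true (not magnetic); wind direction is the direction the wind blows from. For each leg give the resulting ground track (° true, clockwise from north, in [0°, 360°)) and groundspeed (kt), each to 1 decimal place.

Leg 1: track=332.9°, groundspeed=91.1 kt
Leg 2: track=29.6°, groundspeed=58.3 kt
Leg 3: track=203.4°, groundspeed=112.8 kt
Leg 4: track=341.2°, groundspeed=84.9 kt
Leg 5: track=185.6°, groundspeed=99.1 kt
Leg 6: track=1.8°, groundspeed=71.1 kt

Leg 1: heading 358.9°; drift -26.0° → track 332.9°, groundspeed 91.1 kt
Leg 2: heading 47.9°; drift -18.3° → track 29.6°, groundspeed 58.3 kt
Leg 3: heading 183.1°; drift +20.3° → track 203.4°, groundspeed 112.8 kt
Leg 4: heading 7.7°; drift -26.5° → track 341.2°, groundspeed 84.9 kt
Leg 5: heading 161.0°; drift +24.6° → track 185.6°, groundspeed 99.1 kt
Leg 6: heading 27.0°; drift -25.2° → track 1.8°, groundspeed 71.1 kt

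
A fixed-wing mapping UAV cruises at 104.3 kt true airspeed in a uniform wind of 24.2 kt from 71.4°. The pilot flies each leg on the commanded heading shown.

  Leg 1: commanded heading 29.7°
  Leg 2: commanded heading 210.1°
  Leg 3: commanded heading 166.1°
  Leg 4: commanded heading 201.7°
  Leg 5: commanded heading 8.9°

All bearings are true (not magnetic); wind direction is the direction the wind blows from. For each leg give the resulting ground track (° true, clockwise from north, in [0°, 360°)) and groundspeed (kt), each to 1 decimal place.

Leg 1: heading 29.7°; drift -10.6° → track 19.1°, groundspeed 87.7 kt
Leg 2: heading 210.1°; drift +7.4° → track 217.5°, groundspeed 123.5 kt
Leg 3: heading 166.1°; drift +12.8° → track 178.9°, groundspeed 109.0 kt
Leg 4: heading 201.7°; drift +8.7° → track 210.4°, groundspeed 121.4 kt
Leg 5: heading 8.9°; drift -13.0° → track 355.9°, groundspeed 95.6 kt

Leg 1: track=19.1°, groundspeed=87.7 kt
Leg 2: track=217.5°, groundspeed=123.5 kt
Leg 3: track=178.9°, groundspeed=109.0 kt
Leg 4: track=210.4°, groundspeed=121.4 kt
Leg 5: track=355.9°, groundspeed=95.6 kt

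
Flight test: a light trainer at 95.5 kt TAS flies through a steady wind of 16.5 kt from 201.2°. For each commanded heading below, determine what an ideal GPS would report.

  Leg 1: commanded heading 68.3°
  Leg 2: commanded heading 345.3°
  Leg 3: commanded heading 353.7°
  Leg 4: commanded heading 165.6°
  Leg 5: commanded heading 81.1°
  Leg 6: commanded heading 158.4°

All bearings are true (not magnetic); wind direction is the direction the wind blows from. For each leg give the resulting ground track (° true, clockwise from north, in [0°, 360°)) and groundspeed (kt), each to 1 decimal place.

Leg 1: heading 68.3°; drift -6.5° → track 61.8°, groundspeed 107.4 kt
Leg 2: heading 345.3°; drift +5.1° → track 350.4°, groundspeed 109.3 kt
Leg 3: heading 353.7°; drift +4.0° → track 357.7°, groundspeed 110.4 kt
Leg 4: heading 165.6°; drift -6.7° → track 158.9°, groundspeed 82.6 kt
Leg 5: heading 81.1°; drift -7.8° → track 73.3°, groundspeed 104.8 kt
Leg 6: heading 158.4°; drift -7.7° → track 150.7°, groundspeed 84.1 kt

Leg 1: track=61.8°, groundspeed=107.4 kt
Leg 2: track=350.4°, groundspeed=109.3 kt
Leg 3: track=357.7°, groundspeed=110.4 kt
Leg 4: track=158.9°, groundspeed=82.6 kt
Leg 5: track=73.3°, groundspeed=104.8 kt
Leg 6: track=150.7°, groundspeed=84.1 kt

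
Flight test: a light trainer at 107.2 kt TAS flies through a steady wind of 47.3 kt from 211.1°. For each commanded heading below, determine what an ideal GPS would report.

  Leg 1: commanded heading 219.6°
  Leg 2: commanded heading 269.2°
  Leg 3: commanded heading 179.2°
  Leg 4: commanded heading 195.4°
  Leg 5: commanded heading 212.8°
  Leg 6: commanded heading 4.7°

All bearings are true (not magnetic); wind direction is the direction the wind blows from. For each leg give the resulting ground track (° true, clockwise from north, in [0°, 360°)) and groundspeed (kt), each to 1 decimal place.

Leg 1: heading 219.6°; drift +6.6° → track 226.2°, groundspeed 60.8 kt
Leg 2: heading 269.2°; drift +26.0° → track 295.2°, groundspeed 91.5 kt
Leg 3: heading 179.2°; drift -20.4° → track 158.8°, groundspeed 71.6 kt
Leg 4: heading 195.4°; drift -11.7° → track 183.7°, groundspeed 63.0 kt
Leg 5: heading 212.8°; drift +1.3° → track 214.1°, groundspeed 59.9 kt
Leg 6: heading 4.7°; drift +8.0° → track 12.7°, groundspeed 151.0 kt

Leg 1: track=226.2°, groundspeed=60.8 kt
Leg 2: track=295.2°, groundspeed=91.5 kt
Leg 3: track=158.8°, groundspeed=71.6 kt
Leg 4: track=183.7°, groundspeed=63.0 kt
Leg 5: track=214.1°, groundspeed=59.9 kt
Leg 6: track=12.7°, groundspeed=151.0 kt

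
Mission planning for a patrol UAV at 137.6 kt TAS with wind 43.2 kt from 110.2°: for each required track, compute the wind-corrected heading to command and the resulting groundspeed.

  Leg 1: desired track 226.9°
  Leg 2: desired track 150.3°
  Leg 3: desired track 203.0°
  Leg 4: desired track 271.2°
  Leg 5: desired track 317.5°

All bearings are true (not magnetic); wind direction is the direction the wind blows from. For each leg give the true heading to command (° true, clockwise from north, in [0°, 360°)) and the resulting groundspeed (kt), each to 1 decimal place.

Leg 1: heading=210.6°, groundspeed=151.5 kt
Leg 2: heading=138.6°, groundspeed=101.7 kt
Leg 3: heading=184.7°, groundspeed=132.8 kt
Leg 4: heading=265.3°, groundspeed=177.7 kt
Leg 5: heading=325.8°, groundspeed=174.6 kt

Leg 1: desired track 226.9°; wind correction -16.3° → command heading 210.6°, groundspeed 151.5 kt
Leg 2: desired track 150.3°; wind correction -11.7° → command heading 138.6°, groundspeed 101.7 kt
Leg 3: desired track 203.0°; wind correction -18.3° → command heading 184.7°, groundspeed 132.8 kt
Leg 4: desired track 271.2°; wind correction -5.9° → command heading 265.3°, groundspeed 177.7 kt
Leg 5: desired track 317.5°; wind correction +8.3° → command heading 325.8°, groundspeed 174.6 kt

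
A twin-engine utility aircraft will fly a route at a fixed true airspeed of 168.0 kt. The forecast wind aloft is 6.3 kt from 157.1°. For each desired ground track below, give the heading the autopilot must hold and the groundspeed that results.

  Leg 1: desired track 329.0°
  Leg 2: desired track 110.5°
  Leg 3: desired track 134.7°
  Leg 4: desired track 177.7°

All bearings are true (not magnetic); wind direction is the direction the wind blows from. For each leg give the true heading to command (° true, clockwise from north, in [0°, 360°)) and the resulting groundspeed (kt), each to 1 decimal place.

Leg 1: heading=328.7°, groundspeed=174.2 kt
Leg 2: heading=112.1°, groundspeed=163.6 kt
Leg 3: heading=135.5°, groundspeed=162.2 kt
Leg 4: heading=176.9°, groundspeed=162.1 kt

Leg 1: desired track 329.0°; wind correction -0.3° → command heading 328.7°, groundspeed 174.2 kt
Leg 2: desired track 110.5°; wind correction +1.6° → command heading 112.1°, groundspeed 163.6 kt
Leg 3: desired track 134.7°; wind correction +0.8° → command heading 135.5°, groundspeed 162.2 kt
Leg 4: desired track 177.7°; wind correction -0.8° → command heading 176.9°, groundspeed 162.1 kt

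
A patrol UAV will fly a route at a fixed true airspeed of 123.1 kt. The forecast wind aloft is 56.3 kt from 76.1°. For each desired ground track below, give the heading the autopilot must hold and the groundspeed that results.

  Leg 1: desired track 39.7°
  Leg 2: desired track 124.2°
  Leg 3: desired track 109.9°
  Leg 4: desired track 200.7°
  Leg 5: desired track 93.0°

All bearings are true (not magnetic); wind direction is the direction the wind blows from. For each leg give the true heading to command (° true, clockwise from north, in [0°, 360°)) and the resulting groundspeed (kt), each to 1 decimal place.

Leg 1: heading=55.4°, groundspeed=73.2 kt
Leg 2: heading=104.3°, groundspeed=78.1 kt
Leg 3: heading=95.2°, groundspeed=72.3 kt
Leg 4: heading=178.6°, groundspeed=146.0 kt
Leg 5: heading=85.4°, groundspeed=68.1 kt

Leg 1: desired track 39.7°; wind correction +15.7° → command heading 55.4°, groundspeed 73.2 kt
Leg 2: desired track 124.2°; wind correction -19.9° → command heading 104.3°, groundspeed 78.1 kt
Leg 3: desired track 109.9°; wind correction -14.7° → command heading 95.2°, groundspeed 72.3 kt
Leg 4: desired track 200.7°; wind correction -22.1° → command heading 178.6°, groundspeed 146.0 kt
Leg 5: desired track 93.0°; wind correction -7.6° → command heading 85.4°, groundspeed 68.1 kt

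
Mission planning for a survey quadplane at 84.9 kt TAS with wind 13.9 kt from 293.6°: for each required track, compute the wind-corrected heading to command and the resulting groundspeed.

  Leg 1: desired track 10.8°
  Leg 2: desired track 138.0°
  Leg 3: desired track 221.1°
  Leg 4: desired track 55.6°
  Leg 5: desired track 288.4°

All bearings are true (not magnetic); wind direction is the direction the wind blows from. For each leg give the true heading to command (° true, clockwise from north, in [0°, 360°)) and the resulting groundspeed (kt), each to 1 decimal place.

Leg 1: heading=1.6°, groundspeed=80.7 kt
Leg 2: heading=141.9°, groundspeed=97.4 kt
Leg 3: heading=230.1°, groundspeed=79.7 kt
Leg 4: heading=47.6°, groundspeed=91.4 kt
Leg 5: heading=289.3°, groundspeed=71.0 kt

Leg 1: desired track 10.8°; wind correction -9.2° → command heading 1.6°, groundspeed 80.7 kt
Leg 2: desired track 138.0°; wind correction +3.9° → command heading 141.9°, groundspeed 97.4 kt
Leg 3: desired track 221.1°; wind correction +9.0° → command heading 230.1°, groundspeed 79.7 kt
Leg 4: desired track 55.6°; wind correction -8.0° → command heading 47.6°, groundspeed 91.4 kt
Leg 5: desired track 288.4°; wind correction +0.9° → command heading 289.3°, groundspeed 71.0 kt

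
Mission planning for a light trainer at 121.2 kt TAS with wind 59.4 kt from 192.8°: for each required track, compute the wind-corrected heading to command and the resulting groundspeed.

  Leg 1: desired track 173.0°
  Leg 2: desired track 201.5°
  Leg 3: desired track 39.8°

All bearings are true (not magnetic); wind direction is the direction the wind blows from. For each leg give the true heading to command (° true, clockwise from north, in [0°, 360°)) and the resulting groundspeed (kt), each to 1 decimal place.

Leg 1: heading=182.6°, groundspeed=63.6 kt
Leg 2: heading=197.2°, groundspeed=62.1 kt
Leg 3: heading=52.7°, groundspeed=171.1 kt

Leg 1: desired track 173.0°; wind correction +9.6° → command heading 182.6°, groundspeed 63.6 kt
Leg 2: desired track 201.5°; wind correction -4.3° → command heading 197.2°, groundspeed 62.1 kt
Leg 3: desired track 39.8°; wind correction +12.9° → command heading 52.7°, groundspeed 171.1 kt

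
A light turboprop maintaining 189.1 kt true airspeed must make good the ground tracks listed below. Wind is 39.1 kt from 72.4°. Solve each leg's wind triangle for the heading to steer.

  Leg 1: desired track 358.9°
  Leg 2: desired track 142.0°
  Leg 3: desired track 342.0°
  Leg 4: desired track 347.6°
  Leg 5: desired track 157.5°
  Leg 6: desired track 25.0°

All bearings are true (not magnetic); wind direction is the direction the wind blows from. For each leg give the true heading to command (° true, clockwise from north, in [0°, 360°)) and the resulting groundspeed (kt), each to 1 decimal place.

Leg 1: heading=10.3°, groundspeed=174.2 kt
Leg 2: heading=130.8°, groundspeed=171.9 kt
Leg 3: heading=353.9°, groundspeed=185.3 kt
Leg 4: heading=359.5°, groundspeed=181.5 kt
Leg 5: heading=145.6°, groundspeed=181.7 kt
Leg 6: heading=33.8°, groundspeed=160.4 kt

Leg 1: desired track 358.9°; wind correction +11.4° → command heading 10.3°, groundspeed 174.2 kt
Leg 2: desired track 142.0°; wind correction -11.2° → command heading 130.8°, groundspeed 171.9 kt
Leg 3: desired track 342.0°; wind correction +11.9° → command heading 353.9°, groundspeed 185.3 kt
Leg 4: desired track 347.6°; wind correction +11.9° → command heading 359.5°, groundspeed 181.5 kt
Leg 5: desired track 157.5°; wind correction -11.9° → command heading 145.6°, groundspeed 181.7 kt
Leg 6: desired track 25.0°; wind correction +8.8° → command heading 33.8°, groundspeed 160.4 kt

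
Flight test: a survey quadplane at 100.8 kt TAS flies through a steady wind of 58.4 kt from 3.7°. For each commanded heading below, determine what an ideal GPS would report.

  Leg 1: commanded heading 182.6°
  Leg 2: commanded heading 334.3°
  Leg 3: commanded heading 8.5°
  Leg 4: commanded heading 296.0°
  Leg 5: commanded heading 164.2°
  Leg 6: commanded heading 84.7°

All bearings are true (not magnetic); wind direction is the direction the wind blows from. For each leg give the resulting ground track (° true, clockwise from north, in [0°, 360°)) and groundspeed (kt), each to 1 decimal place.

Leg 1: track=183.0°, groundspeed=159.2 kt
Leg 2: track=304.4°, groundspeed=57.6 kt
Leg 3: track=15.0°, groundspeed=42.9 kt
Leg 4: track=261.5°, groundspeed=95.4 kt
Leg 5: track=171.3°, groundspeed=157.1 kt
Leg 6: track=116.9°, groundspeed=108.3 kt

Leg 1: heading 182.6°; drift +0.4° → track 183.0°, groundspeed 159.2 kt
Leg 2: heading 334.3°; drift -29.9° → track 304.4°, groundspeed 57.6 kt
Leg 3: heading 8.5°; drift +6.5° → track 15.0°, groundspeed 42.9 kt
Leg 4: heading 296.0°; drift -34.5° → track 261.5°, groundspeed 95.4 kt
Leg 5: heading 164.2°; drift +7.1° → track 171.3°, groundspeed 157.1 kt
Leg 6: heading 84.7°; drift +32.2° → track 116.9°, groundspeed 108.3 kt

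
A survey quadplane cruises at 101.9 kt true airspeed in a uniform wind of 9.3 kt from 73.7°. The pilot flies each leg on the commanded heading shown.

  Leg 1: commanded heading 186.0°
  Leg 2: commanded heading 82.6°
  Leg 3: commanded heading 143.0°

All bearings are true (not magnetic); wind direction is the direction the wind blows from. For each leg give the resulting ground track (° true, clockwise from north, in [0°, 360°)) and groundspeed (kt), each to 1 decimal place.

Leg 1: heading 186.0°; drift +4.7° → track 190.7°, groundspeed 105.8 kt
Leg 2: heading 82.6°; drift +0.9° → track 83.5°, groundspeed 92.7 kt
Leg 3: heading 143.0°; drift +5.0° → track 148.0°, groundspeed 99.0 kt

Leg 1: track=190.7°, groundspeed=105.8 kt
Leg 2: track=83.5°, groundspeed=92.7 kt
Leg 3: track=148.0°, groundspeed=99.0 kt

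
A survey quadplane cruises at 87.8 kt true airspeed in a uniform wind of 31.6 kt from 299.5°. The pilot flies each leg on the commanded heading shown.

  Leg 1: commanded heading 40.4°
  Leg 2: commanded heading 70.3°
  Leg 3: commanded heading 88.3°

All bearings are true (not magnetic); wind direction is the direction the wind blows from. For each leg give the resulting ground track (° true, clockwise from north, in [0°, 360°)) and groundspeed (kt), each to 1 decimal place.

Leg 1: track=58.7°, groundspeed=98.8 kt
Leg 2: track=82.7°, groundspeed=111.1 kt
Leg 3: track=96.4°, groundspeed=116.0 kt

Leg 1: heading 40.4°; drift +18.3° → track 58.7°, groundspeed 98.8 kt
Leg 2: heading 70.3°; drift +12.4° → track 82.7°, groundspeed 111.1 kt
Leg 3: heading 88.3°; drift +8.1° → track 96.4°, groundspeed 116.0 kt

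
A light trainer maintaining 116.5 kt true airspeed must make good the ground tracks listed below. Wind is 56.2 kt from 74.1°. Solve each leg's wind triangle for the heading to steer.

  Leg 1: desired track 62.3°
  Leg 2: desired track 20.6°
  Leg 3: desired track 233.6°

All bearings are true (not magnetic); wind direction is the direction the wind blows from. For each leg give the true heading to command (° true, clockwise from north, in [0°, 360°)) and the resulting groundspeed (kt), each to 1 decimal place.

Leg 1: heading=68.0°, groundspeed=60.9 kt
Leg 2: heading=43.4°, groundspeed=74.0 kt
Leg 3: heading=223.9°, groundspeed=167.5 kt

Leg 1: desired track 62.3°; wind correction +5.7° → command heading 68.0°, groundspeed 60.9 kt
Leg 2: desired track 20.6°; wind correction +22.8° → command heading 43.4°, groundspeed 74.0 kt
Leg 3: desired track 233.6°; wind correction -9.7° → command heading 223.9°, groundspeed 167.5 kt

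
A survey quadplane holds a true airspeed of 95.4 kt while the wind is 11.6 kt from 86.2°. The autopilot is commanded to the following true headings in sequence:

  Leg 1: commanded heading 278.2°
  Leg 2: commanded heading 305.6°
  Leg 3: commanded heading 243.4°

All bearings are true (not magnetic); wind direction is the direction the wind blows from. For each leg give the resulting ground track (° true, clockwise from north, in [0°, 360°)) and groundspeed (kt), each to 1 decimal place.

Leg 1: heading 278.2°; drift -1.3° → track 276.9°, groundspeed 106.8 kt
Leg 2: heading 305.6°; drift -4.0° → track 301.6°, groundspeed 104.6 kt
Leg 3: heading 243.4°; drift +2.4° → track 245.8°, groundspeed 106.2 kt

Leg 1: track=276.9°, groundspeed=106.8 kt
Leg 2: track=301.6°, groundspeed=104.6 kt
Leg 3: track=245.8°, groundspeed=106.2 kt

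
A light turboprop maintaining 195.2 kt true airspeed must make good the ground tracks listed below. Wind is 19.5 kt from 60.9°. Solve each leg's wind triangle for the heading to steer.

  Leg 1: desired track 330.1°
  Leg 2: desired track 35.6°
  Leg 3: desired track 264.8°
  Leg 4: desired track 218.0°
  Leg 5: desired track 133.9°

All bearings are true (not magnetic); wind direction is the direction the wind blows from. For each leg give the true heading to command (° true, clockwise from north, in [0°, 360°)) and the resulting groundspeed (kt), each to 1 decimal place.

Leg 1: desired track 330.1°; wind correction +5.7° → command heading 335.8°, groundspeed 194.5 kt
Leg 2: desired track 35.6°; wind correction +2.4° → command heading 38.0°, groundspeed 177.4 kt
Leg 3: desired track 264.8°; wind correction +2.3° → command heading 267.1°, groundspeed 212.9 kt
Leg 4: desired track 218.0°; wind correction -2.2° → command heading 215.8°, groundspeed 213.0 kt
Leg 5: desired track 133.9°; wind correction -5.5° → command heading 128.4°, groundspeed 188.6 kt

Leg 1: heading=335.8°, groundspeed=194.5 kt
Leg 2: heading=38.0°, groundspeed=177.4 kt
Leg 3: heading=267.1°, groundspeed=212.9 kt
Leg 4: heading=215.8°, groundspeed=213.0 kt
Leg 5: heading=128.4°, groundspeed=188.6 kt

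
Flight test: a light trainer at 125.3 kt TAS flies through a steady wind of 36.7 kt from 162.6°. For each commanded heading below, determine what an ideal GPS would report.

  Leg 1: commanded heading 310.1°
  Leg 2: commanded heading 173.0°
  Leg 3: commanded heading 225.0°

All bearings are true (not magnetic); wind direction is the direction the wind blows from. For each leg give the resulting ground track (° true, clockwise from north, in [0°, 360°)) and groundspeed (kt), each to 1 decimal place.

Leg 1: track=317.3°, groundspeed=157.5 kt
Leg 2: track=177.2°, groundspeed=89.4 kt
Leg 3: track=241.7°, groundspeed=113.1 kt

Leg 1: heading 310.1°; drift +7.2° → track 317.3°, groundspeed 157.5 kt
Leg 2: heading 173.0°; drift +4.2° → track 177.2°, groundspeed 89.4 kt
Leg 3: heading 225.0°; drift +16.7° → track 241.7°, groundspeed 113.1 kt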